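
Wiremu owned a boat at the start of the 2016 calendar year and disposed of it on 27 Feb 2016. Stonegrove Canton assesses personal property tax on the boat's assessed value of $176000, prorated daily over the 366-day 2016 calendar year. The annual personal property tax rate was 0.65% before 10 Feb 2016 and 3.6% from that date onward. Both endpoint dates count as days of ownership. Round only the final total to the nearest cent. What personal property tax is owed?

1 Jan – 9 Feb 2016: 40 days at 0.65% → $176000 × 0.65% × 40/366 = $125.0273
10 Feb – 27 Feb 2016: 18 days at 3.6% → $176000 × 3.6% × 18/366 = $311.6066
Total = $436.6339

$436.63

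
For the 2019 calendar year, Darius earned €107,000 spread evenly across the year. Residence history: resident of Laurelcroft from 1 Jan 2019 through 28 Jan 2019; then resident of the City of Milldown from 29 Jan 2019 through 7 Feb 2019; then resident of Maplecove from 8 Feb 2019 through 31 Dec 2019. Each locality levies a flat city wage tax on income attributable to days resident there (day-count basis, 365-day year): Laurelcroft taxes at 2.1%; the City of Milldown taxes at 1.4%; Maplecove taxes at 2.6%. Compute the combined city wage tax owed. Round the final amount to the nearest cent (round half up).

Laurelcroft, 1 Jan – 28 Jan 2019: 28 days → €107,000 × 2.1% × 28/365 = €172.3726
The City of Milldown, 29 Jan – 7 Feb 2019: 10 days → €107,000 × 1.4% × 10/365 = €41.0411
Maplecove, 8 Feb – 31 Dec 2019: 327 days → €107,000 × 2.6% × 327/365 = €2,492.3671
Total = €2,705.7808

€2,705.78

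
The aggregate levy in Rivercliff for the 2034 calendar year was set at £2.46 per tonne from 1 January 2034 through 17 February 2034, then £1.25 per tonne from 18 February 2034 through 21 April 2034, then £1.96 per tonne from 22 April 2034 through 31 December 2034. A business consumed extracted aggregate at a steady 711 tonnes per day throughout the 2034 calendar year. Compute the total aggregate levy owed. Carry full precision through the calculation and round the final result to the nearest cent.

1 January – 17 February 2034: 48 days × 711 tonnes/day = 34,128 tonnes at £2.46/tonne → £83954.88
18 February – 21 April 2034: 63 days × 711 tonnes/day = 44,793 tonnes at £1.25/tonne → £55991.25
22 April – 31 December 2034: 254 days × 711 tonnes/day = 180,594 tonnes at £1.96/tonne → £353964.24

£493910.37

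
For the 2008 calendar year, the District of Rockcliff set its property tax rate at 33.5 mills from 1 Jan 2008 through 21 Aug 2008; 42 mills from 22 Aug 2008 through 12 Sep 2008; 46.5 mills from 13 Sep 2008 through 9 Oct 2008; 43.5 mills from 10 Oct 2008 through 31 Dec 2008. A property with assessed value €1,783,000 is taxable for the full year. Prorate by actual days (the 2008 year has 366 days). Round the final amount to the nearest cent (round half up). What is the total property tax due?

€66,394.83

1 Jan – 21 Aug 2008: 234 days at 33.5 mills → €1,783,000 × 3.35% × 234/366 = €38,188.3525
22 Aug – 12 Sep 2008: 22 days at 42 mills → €1,783,000 × 4.2% × 22/366 = €4,501.3443
13 Sep – 9 Oct 2008: 27 days at 46.5 mills → €1,783,000 × 4.65% × 27/366 = €6,116.2746
10 Oct – 31 Dec 2008: 83 days at 43.5 mills → €1,783,000 × 4.35% × 83/366 = €17,588.8566
Total = €66,394.8279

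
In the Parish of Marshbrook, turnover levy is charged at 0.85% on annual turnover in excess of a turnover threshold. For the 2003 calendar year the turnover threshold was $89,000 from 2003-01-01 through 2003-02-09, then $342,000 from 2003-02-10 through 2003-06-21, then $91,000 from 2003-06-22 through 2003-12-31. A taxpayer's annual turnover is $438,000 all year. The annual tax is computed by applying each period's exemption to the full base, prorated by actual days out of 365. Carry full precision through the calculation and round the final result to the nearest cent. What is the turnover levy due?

$2,179.80

2003-01-01 to 2003-02-09: 40 days, exemption $89,000 → ($438,000 − $89,000) × 0.85% × 40/365 = $325.0959
2003-02-10 to 2003-06-21: 132 days, exemption $342,000 → ($438,000 − $342,000) × 0.85% × 132/365 = $295.1014
2003-06-22 to 2003-12-31: 193 days, exemption $91,000 → ($438,000 − $91,000) × 0.85% × 193/365 = $1,559.5986
Total = $2,179.7959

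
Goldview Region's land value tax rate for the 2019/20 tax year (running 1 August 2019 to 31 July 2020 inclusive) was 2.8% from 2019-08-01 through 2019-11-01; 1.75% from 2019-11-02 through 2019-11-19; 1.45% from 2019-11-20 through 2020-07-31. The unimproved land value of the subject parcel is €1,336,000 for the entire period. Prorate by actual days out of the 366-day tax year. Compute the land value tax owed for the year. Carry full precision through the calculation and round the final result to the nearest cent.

2019-08-01 to 2019-11-01: 93 days at 2.8% → €1,336,000 × 2.8% × 93/366 = €9,505.3115
2019-11-02 to 2019-11-19: 18 days at 1.75% → €1,336,000 × 1.75% × 18/366 = €1,149.8361
2019-11-20 to 2020-07-31: 255 days at 1.45% → €1,336,000 × 1.45% × 255/366 = €13,496.8852
Total = €24,152.0328

€24,152.03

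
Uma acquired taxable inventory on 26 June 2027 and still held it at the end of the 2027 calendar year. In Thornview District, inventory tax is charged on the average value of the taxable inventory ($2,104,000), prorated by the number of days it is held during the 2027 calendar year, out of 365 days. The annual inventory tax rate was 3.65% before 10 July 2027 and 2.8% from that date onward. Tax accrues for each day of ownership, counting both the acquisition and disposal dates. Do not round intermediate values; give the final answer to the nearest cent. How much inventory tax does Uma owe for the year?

26 June – 9 July 2027: 14 days at 3.65% → $2,104,000 × 3.65% × 14/365 = $2,945.6000
10 July – 31 December 2027: 175 days at 2.8% → $2,104,000 × 2.8% × 175/365 = $28,245.4795
Total = $31,191.0795

$31,191.08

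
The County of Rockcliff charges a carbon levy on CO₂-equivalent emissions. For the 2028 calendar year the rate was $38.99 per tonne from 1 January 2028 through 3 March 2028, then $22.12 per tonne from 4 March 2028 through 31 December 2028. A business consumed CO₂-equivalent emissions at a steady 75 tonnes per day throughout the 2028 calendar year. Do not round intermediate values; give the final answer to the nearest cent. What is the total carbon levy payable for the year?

1 January – 3 March 2028: 63 days × 75 tonnes/day = 4,725 tonnes at $38.99/tonne → $184227.75
4 March – 31 December 2028: 303 days × 75 tonnes/day = 22,725 tonnes at $22.12/tonne → $502677.00

$686904.75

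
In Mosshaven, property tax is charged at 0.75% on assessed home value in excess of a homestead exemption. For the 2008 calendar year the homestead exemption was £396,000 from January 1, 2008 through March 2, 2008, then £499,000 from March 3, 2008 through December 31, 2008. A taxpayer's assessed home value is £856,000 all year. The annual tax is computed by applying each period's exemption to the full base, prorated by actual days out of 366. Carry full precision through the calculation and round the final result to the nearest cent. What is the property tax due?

£2,808.36

January 1 – March 2, 2008: 62 days, exemption £396,000 → (£856,000 − £396,000) × 0.75% × 62/366 = £584.4262
March 3 – December 31, 2008: 304 days, exemption £499,000 → (£856,000 − £499,000) × 0.75% × 304/366 = £2,223.9344
Total = £2,808.3607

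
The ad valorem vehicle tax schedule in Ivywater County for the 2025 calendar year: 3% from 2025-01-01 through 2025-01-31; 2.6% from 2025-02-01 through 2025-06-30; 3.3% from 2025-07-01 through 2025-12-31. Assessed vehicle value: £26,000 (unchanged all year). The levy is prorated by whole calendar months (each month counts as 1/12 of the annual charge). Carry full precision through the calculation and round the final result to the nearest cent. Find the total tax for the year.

2025-01-01 to 2025-01-31: 1 month at 3% → £26,000 × 3% × 1/12 = £65.0000
2025-02-01 to 2025-06-30: 5 months at 2.6% → £26,000 × 2.6% × 5/12 = £281.6667
2025-07-01 to 2025-12-31: 6 months at 3.3% → £26,000 × 3.3% × 6/12 = £429.0000
Total = £775.6667

£775.67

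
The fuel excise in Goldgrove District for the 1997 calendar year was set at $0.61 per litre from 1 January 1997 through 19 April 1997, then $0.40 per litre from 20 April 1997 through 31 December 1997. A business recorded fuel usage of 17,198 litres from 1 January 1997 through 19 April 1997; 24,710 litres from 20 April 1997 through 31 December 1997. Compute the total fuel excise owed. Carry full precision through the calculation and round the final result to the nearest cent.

$20,374.78

1 January – 19 April 1997: 17,198 litres at $0.61/litre → $10,490.78
20 April – 31 December 1997: 24,710 litres at $0.40/litre → $9,884.00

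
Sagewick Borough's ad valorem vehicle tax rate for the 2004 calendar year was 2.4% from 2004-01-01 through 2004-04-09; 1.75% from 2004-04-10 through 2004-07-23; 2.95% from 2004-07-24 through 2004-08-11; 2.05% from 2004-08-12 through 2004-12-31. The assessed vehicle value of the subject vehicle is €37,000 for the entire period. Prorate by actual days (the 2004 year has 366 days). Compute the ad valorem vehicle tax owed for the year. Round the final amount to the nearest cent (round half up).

€779.33

2004-01-01 to 2004-04-09: 100 days at 2.4% → €37,000 × 2.4% × 100/366 = €242.6230
2004-04-10 to 2004-07-23: 105 days at 1.75% → €37,000 × 1.75% × 105/366 = €185.7582
2004-07-24 to 2004-08-11: 19 days at 2.95% → €37,000 × 2.95% × 19/366 = €56.6626
2004-08-12 to 2004-12-31: 142 days at 2.05% → €37,000 × 2.05% × 142/366 = €294.2814
Total = €779.3251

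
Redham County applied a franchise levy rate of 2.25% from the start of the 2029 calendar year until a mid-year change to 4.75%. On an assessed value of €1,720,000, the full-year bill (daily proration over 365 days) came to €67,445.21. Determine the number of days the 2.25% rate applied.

121 days

Let d = days at the first rate; then 365 − d days at the second rate.
€1,720,000 × [2.25%·d + 4.75%·(365−d)] / 365 = €67,445.21
Solving gives d = 121, so the new rate took effect on 2 May 2029.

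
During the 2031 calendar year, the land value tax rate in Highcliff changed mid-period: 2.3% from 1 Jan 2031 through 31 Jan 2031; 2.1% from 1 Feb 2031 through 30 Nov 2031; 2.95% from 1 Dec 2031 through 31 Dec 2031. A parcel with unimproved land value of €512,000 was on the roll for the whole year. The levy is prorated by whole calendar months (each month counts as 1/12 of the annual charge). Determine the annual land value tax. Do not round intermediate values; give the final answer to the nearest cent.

€11,200.00

1 Jan – 31 Jan 2031: 1 month at 2.3% → €512,000 × 2.3% × 1/12 = €981.3333
1 Feb – 30 Nov 2031: 10 months at 2.1% → €512,000 × 2.1% × 10/12 = €8,960.0000
1 Dec – 31 Dec 2031: 1 month at 2.95% → €512,000 × 2.95% × 1/12 = €1,258.6667
Total = €11,200.0000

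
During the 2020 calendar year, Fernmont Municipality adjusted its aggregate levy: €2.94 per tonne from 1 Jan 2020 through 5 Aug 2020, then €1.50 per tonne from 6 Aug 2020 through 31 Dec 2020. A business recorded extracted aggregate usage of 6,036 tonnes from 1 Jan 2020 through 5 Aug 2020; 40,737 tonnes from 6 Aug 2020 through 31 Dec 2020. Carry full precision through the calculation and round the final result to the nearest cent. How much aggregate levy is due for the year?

€78,851.34

1 Jan – 5 Aug 2020: 6,036 tonnes at €2.94/tonne → €17,745.84
6 Aug – 31 Dec 2020: 40,737 tonnes at €1.50/tonne → €61,105.50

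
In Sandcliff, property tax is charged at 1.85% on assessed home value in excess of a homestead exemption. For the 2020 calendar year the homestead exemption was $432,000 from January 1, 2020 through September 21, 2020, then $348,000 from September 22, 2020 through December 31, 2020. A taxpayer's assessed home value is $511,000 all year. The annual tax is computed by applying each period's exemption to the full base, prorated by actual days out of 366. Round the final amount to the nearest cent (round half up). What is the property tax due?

$1,890.34

January 1 – September 21, 2020: 265 days, exemption $432,000 → ($511,000 − $432,000) × 1.85% × 265/366 = $1,058.1899
September 22 – December 31, 2020: 101 days, exemption $348,000 → ($511,000 − $348,000) × 1.85% × 101/366 = $832.1462
Total = $1,890.3361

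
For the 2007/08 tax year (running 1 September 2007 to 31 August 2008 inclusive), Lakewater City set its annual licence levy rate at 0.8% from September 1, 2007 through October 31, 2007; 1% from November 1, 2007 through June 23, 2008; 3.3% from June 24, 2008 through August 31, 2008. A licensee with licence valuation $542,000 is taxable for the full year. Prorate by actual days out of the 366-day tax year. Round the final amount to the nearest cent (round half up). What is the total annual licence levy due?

September 1 – October 31, 2007: 61 days at 0.8% → $542,000 × 0.8% × 61/366 = $722.6667
November 1, 2007 – June 23, 2008: 236 days at 1% → $542,000 × 1% × 236/366 = $3,494.8634
June 24 – August 31, 2008: 69 days at 3.3% → $542,000 × 3.3% × 69/366 = $3,371.9508
Total = $7,589.4809

$7,589.48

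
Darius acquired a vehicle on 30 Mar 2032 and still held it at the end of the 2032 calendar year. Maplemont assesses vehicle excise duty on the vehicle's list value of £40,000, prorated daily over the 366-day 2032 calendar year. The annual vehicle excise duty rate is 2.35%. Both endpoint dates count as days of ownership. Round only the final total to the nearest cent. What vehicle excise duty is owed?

Days held (30 Mar – 31 Dec 2032): 277 out of 366
Tax = £40,000 × 2.35% × 277/366 = £711.4208

£711.42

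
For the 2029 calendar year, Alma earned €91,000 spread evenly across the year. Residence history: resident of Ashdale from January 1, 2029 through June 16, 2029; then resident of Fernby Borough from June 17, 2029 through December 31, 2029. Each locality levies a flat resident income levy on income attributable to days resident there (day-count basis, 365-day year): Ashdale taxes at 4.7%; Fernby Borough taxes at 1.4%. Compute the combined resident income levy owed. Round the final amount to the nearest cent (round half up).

Ashdale, January 1 – June 16, 2029: 167 days → €91,000 × 4.7% × 167/365 = €1,956.8740
Fernby Borough, June 17 – December 31, 2029: 198 days → €91,000 × 1.4% × 198/365 = €691.1014
Total = €2,647.9753

€2,647.98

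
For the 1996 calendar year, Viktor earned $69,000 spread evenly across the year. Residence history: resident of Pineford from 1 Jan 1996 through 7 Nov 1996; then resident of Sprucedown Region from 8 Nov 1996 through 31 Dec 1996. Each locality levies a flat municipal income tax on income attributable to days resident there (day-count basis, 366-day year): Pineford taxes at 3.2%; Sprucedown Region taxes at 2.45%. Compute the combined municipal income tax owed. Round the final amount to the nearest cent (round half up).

$2,131.65

Pineford, 1 Jan – 7 Nov 1996: 312 days → $69,000 × 3.2% × 312/366 = $1,882.2295
Sprucedown Region, 8 Nov – 31 Dec 1996: 54 days → $69,000 × 2.45% × 54/366 = $249.4180
Total = $2,131.6475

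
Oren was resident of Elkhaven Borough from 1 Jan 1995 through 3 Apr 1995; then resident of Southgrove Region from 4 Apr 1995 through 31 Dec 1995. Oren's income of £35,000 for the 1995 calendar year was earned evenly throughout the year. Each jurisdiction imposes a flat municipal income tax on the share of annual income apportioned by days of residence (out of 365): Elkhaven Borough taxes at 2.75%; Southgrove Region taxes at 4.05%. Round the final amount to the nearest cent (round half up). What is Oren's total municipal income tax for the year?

Elkhaven Borough, 1 Jan – 3 Apr 1995: 93 days → £35,000 × 2.75% × 93/365 = £245.2397
Southgrove Region, 4 Apr – 31 Dec 1995: 272 days → £35,000 × 4.05% × 272/365 = £1,056.3288
Total = £1,301.5685

£1,301.57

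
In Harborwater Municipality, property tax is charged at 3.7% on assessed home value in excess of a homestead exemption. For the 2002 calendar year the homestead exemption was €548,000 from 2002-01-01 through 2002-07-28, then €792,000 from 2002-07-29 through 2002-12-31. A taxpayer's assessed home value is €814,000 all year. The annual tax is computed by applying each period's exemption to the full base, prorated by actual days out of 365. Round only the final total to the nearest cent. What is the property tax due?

€5,983.46

2002-01-01 to 2002-07-28: 209 days, exemption €548,000 → (€814,000 − €548,000) × 3.7% × 209/365 = €5,635.5562
2002-07-29 to 2002-12-31: 156 days, exemption €792,000 → (€814,000 − €792,000) × 3.7% × 156/365 = €347.9014
Total = €5,983.4575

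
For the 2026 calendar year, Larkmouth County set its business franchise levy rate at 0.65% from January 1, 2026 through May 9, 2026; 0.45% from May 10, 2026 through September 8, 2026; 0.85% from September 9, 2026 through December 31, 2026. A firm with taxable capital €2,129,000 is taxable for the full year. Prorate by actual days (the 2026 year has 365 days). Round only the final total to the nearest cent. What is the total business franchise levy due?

€13,745.17

January 1 – May 9, 2026: 129 days at 0.65% → €2,129,000 × 0.65% × 129/365 = €4,890.8671
May 10 – September 8, 2026: 122 days at 0.45% → €2,129,000 × 0.45% × 122/365 = €3,202.2493
September 9 – December 31, 2026: 114 days at 0.85% → €2,129,000 × 0.85% × 114/365 = €5,652.0575
Total = €13,745.1740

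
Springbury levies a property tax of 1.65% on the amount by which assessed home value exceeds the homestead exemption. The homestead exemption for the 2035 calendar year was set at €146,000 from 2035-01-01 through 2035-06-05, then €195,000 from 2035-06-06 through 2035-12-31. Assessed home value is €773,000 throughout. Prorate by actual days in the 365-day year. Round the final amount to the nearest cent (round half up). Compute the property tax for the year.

2035-01-01 to 2035-06-05: 156 days, exemption €146,000 → (€773,000 − €146,000) × 1.65% × 156/365 = €4,421.6384
2035-06-06 to 2035-12-31: 209 days, exemption €195,000 → (€773,000 − €195,000) × 1.65% × 209/365 = €5,460.9123
Total = €9,882.5507

€9,882.55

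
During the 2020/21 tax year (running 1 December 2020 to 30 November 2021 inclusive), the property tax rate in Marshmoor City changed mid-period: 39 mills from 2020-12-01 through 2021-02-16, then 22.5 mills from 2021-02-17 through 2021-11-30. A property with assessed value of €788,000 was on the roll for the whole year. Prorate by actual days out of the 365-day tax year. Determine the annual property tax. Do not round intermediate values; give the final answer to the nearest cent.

€20,508.51

2020-12-01 to 2021-02-16: 78 days at 39 mills → €788,000 × 3.9% × 78/365 = €6,567.3863
2021-02-17 to 2021-11-30: 287 days at 22.5 mills → €788,000 × 2.25% × 287/365 = €13,941.1233
Total = €20,508.5096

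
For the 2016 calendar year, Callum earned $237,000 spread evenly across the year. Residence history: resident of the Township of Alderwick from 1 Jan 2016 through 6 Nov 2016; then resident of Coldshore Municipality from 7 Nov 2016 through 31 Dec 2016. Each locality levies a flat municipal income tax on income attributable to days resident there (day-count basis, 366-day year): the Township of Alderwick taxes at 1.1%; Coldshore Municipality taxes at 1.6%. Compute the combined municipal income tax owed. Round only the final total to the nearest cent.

The Township of Alderwick, 1 Jan – 6 Nov 2016: 311 days → $237,000 × 1.1% × 311/366 = $2,215.2377
Coldshore Municipality, 7 Nov – 31 Dec 2016: 55 days → $237,000 × 1.6% × 55/366 = $569.8361
Total = $2,785.0738

$2,785.07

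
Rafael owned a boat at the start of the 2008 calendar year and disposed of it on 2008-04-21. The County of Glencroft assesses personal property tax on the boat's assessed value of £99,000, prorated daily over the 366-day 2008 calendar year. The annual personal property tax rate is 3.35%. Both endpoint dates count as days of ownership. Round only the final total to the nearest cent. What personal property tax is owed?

£1,014.89

Days held (2008-01-01 to 2008-04-21): 112 out of 366
Tax = £99,000 × 3.35% × 112/366 = £1,014.8852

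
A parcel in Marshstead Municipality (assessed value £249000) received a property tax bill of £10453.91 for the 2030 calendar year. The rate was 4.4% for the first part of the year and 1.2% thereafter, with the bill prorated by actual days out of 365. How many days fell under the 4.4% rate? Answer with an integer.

342 days

Let d = days at the first rate; then 365 − d days at the second rate.
£249000 × [4.4%·d + 1.2%·(365−d)] / 365 = £10453.91
Solving gives d = 342, so the new rate took effect on 9 Dec 2030.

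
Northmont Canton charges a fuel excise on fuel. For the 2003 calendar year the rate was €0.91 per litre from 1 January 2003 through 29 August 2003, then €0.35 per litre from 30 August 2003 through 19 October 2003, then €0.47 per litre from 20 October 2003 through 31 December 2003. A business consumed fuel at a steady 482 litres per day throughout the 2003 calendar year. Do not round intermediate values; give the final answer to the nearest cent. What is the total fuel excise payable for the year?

1 January – 29 August 2003: 241 days × 482 litres/day = 116,162 litres at €0.91/litre → €105,707.42
30 August – 19 October 2003: 51 days × 482 litres/day = 24,582 litres at €0.35/litre → €8,603.70
20 October – 31 December 2003: 73 days × 482 litres/day = 35,186 litres at €0.47/litre → €16,537.42

€130,848.54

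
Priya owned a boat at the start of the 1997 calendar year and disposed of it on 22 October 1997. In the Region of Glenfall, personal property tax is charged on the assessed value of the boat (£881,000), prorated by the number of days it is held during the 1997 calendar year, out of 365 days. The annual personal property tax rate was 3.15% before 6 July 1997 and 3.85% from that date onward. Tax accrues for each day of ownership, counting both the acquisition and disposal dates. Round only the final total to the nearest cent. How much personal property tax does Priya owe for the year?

1 January – 5 July 1997: 186 days at 3.15% → £881,000 × 3.15% × 186/365 = £14,141.8603
6 July – 22 October 1997: 109 days at 3.85% → £881,000 × 3.85% × 109/365 = £10,129.0863
Total = £24,270.9466

£24,270.95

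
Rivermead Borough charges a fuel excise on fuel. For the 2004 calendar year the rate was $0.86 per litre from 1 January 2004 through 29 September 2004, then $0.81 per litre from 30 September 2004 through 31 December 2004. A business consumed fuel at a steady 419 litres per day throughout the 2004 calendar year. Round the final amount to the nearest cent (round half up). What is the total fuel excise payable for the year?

1 January – 29 September 2004: 273 days × 419 litres/day = 114,387 litres at $0.86/litre → $98,372.82
30 September – 31 December 2004: 93 days × 419 litres/day = 38,967 litres at $0.81/litre → $31,563.27

$129,936.09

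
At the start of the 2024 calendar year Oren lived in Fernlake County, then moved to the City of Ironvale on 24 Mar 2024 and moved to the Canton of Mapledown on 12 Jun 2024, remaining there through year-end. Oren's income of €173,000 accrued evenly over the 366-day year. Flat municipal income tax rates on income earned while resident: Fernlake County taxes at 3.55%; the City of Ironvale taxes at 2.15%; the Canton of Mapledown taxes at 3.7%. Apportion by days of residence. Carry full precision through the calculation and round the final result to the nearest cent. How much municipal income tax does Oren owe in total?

Fernlake County, 1 Jan – 23 Mar 2024: 83 days → €173,000 × 3.55% × 83/366 = €1,392.7445
The City of Ironvale, 24 Mar – 11 Jun 2024: 80 days → €173,000 × 2.15% × 80/366 = €813.0055
The Canton of Mapledown, 12 Jun – 31 Dec 2024: 203 days → €173,000 × 3.7% × 203/366 = €3,550.2814
Total = €5,756.0314

€5,756.03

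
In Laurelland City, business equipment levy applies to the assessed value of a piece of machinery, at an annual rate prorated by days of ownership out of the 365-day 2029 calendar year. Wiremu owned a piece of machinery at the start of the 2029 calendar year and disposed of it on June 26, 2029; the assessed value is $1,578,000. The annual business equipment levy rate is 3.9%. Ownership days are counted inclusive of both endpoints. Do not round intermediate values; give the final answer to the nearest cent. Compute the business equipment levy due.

Days held (January 1 – June 26, 2029): 177 out of 365
Tax = $1,578,000 × 3.9% × 177/365 = $29,843.6548

$29,843.65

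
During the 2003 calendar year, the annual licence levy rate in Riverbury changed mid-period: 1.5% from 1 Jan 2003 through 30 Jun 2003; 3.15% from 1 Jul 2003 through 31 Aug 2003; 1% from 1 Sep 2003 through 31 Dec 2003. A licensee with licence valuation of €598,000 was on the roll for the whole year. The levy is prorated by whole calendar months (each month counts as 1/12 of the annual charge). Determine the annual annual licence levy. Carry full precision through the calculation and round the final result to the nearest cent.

1 Jan – 30 Jun 2003: 6 months at 1.5% → €598,000 × 1.5% × 6/12 = €4,485.0000
1 Jul – 31 Aug 2003: 2 months at 3.15% → €598,000 × 3.15% × 2/12 = €3,139.5000
1 Sep – 31 Dec 2003: 4 months at 1% → €598,000 × 1% × 4/12 = €1,993.3333
Total = €9,617.8333

€9,617.83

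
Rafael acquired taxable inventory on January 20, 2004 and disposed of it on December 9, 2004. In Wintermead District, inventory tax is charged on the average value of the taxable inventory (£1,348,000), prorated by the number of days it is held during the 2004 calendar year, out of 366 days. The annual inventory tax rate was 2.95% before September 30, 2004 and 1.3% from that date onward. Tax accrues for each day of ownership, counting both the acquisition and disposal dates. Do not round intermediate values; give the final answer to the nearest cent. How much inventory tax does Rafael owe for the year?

£30,996.63

January 20 – September 29, 2004: 254 days at 2.95% → £1,348,000 × 2.95% × 254/366 = £27,597.1694
September 30 – December 9, 2004: 71 days at 1.3% → £1,348,000 × 1.3% × 71/366 = £3,399.4645
Total = £30,996.6339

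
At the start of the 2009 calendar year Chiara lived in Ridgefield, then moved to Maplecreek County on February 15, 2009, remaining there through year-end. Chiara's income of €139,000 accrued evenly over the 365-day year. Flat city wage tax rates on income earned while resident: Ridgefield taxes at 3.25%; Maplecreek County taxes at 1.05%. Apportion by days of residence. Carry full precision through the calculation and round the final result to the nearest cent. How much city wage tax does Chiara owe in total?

€1,836.51

Ridgefield, January 1 – February 14, 2009: 45 days → €139,000 × 3.25% × 45/365 = €556.9521
Maplecreek County, February 15 – December 31, 2009: 320 days → €139,000 × 1.05% × 320/365 = €1,279.5616
Total = €1,836.5137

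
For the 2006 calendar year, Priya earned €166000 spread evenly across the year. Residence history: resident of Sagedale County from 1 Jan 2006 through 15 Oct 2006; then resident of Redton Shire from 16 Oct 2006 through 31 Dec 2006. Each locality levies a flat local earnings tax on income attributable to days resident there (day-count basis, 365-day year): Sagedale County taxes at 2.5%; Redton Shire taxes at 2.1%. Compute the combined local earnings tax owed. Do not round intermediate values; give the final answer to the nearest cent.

€4009.92

Sagedale County, 1 Jan – 15 Oct 2006: 288 days → €166000 × 2.5% × 288/365 = €3274.5205
Redton Shire, 16 Oct – 31 Dec 2006: 77 days → €166000 × 2.1% × 77/365 = €735.4027
Total = €4009.9233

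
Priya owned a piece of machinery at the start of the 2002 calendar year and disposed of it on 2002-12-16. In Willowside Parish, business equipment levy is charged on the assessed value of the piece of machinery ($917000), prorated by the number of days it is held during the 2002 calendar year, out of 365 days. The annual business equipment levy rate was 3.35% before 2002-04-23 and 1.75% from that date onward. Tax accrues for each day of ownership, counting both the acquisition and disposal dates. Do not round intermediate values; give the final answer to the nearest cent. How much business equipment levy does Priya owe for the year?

$19890.11

2002-01-01 to 2002-04-22: 112 days at 3.35% → $917000 × 3.35% × 112/365 = $9426.2575
2002-04-23 to 2002-12-16: 238 days at 1.75% → $917000 × 1.75% × 238/365 = $10463.8493
Total = $19890.1068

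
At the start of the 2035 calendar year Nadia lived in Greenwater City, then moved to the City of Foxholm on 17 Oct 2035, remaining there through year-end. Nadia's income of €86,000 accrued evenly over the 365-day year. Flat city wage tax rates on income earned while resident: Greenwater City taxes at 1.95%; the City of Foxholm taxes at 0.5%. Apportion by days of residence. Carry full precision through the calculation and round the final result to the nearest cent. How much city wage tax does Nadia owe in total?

Greenwater City, 1 Jan – 16 Oct 2035: 289 days → €86,000 × 1.95% × 289/365 = €1,327.8164
The City of Foxholm, 17 Oct – 31 Dec 2035: 76 days → €86,000 × 0.5% × 76/365 = €89.5342
Total = €1,417.3507

€1,417.35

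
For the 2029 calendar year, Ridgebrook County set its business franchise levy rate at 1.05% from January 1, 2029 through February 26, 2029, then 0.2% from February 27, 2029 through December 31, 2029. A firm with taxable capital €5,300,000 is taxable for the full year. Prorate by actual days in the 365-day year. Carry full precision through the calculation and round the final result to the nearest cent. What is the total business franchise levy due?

January 1 – February 26, 2029: 57 days at 1.05% → €5,300,000 × 1.05% × 57/365 = €8,690.5479
February 27 – December 31, 2029: 308 days at 0.2% → €5,300,000 × 0.2% × 308/365 = €8,944.6575
Total = €17,635.2055

€17,635.21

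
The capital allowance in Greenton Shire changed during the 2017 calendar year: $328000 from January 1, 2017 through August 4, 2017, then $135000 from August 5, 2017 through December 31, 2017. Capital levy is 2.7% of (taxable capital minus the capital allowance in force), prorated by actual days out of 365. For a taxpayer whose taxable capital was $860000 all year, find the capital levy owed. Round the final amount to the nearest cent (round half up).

January 1 – August 4, 2017: 216 days, exemption $328000 → ($860000 − $328000) × 2.7% × 216/365 = $8500.3397
August 5 – December 31, 2017: 149 days, exemption $135000 → ($860000 − $135000) × 2.7% × 149/365 = $7990.8904
Total = $16491.2301

$16491.23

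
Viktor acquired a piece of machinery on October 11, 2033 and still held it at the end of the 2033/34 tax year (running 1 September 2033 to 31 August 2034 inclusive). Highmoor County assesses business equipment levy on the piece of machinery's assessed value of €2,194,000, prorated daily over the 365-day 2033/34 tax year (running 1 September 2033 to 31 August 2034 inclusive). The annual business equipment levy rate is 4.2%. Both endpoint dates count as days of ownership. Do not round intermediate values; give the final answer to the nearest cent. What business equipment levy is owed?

Days held (October 11, 2033 – August 31, 2034): 325 out of 365
Tax = €2,194,000 × 4.2% × 325/365 = €82,049.5890

€82,049.59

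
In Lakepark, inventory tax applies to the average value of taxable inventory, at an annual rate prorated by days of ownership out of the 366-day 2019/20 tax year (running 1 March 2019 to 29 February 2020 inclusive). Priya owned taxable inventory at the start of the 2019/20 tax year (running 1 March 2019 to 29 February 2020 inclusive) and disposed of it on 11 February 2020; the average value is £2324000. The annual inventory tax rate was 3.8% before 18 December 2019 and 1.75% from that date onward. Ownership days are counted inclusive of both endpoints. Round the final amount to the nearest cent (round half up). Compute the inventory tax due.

£76679.30

1 March – 17 December 2019: 292 days at 3.8% → £2324000 × 3.8% × 292/366 = £70456.5683
18 December 2019 – 11 February 2020: 56 days at 1.75% → £2324000 × 1.75% × 56/366 = £6222.7322
Total = £76679.3005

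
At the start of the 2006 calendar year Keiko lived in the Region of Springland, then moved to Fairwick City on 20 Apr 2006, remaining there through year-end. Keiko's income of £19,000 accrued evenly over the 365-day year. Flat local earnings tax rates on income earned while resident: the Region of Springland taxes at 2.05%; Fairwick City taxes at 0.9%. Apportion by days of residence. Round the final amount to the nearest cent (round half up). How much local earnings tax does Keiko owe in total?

The Region of Springland, 1 Jan – 19 Apr 2006: 109 days → £19,000 × 2.05% × 109/365 = £116.3164
Fairwick City, 20 Apr – 31 Dec 2006: 256 days → £19,000 × 0.9% × 256/365 = £119.9342
Total = £236.2507

£236.25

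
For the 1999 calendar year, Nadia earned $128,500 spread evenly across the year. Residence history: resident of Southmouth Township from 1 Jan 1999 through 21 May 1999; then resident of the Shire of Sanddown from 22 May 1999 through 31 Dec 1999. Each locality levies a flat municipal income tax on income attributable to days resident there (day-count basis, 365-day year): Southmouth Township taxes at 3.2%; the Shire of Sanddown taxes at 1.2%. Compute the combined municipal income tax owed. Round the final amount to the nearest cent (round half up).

Southmouth Township, 1 Jan – 21 May 1999: 141 days → $128,500 × 3.2% × 141/365 = $1,588.4712
The Shire of Sanddown, 22 May – 31 Dec 1999: 224 days → $128,500 × 1.2% × 224/365 = $946.3233
Total = $2,534.7945

$2,534.79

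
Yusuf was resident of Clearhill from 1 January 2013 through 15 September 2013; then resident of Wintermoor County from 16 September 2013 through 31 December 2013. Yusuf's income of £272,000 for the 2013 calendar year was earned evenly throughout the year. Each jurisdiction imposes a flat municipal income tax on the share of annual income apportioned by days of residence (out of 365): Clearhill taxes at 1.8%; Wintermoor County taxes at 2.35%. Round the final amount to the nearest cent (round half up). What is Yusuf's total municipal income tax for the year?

£5,334.55

Clearhill, 1 January – 15 September 2013: 258 days → £272,000 × 1.8% × 258/365 = £3,460.7342
Wintermoor County, 16 September – 31 December 2013: 107 days → £272,000 × 2.35% × 107/365 = £1,873.8192
Total = £5,334.5534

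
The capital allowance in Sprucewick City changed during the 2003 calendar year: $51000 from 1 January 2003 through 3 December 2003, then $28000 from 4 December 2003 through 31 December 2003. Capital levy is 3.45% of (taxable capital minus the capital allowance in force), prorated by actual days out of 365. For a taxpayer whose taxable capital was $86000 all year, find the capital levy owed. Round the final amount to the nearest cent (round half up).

$1268.37

1 January – 3 December 2003: 337 days, exemption $51000 → ($86000 − $51000) × 3.45% × 337/365 = $1114.8699
4 December – 31 December 2003: 28 days, exemption $28000 → ($86000 − $28000) × 3.45% × 28/365 = $153.5014
Total = $1268.3712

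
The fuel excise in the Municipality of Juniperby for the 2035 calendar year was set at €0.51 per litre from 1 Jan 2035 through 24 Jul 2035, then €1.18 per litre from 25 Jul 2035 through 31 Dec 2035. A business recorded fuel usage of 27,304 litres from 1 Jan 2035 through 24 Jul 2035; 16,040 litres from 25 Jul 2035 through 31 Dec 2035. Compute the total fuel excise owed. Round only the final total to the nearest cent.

€32,852.24

1 Jan – 24 Jul 2035: 27,304 litres at €0.51/litre → €13,925.04
25 Jul – 31 Dec 2035: 16,040 litres at €1.18/litre → €18,927.20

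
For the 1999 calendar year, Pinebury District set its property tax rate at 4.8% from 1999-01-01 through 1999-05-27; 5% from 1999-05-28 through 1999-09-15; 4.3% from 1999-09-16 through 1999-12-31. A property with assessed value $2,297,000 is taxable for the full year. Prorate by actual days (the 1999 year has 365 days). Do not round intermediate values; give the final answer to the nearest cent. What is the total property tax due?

$108,286.24

1999-01-01 to 1999-05-27: 147 days at 4.8% → $2,297,000 × 4.8% × 147/365 = $44,404.4712
1999-05-28 to 1999-09-15: 111 days at 5% → $2,297,000 × 5% × 111/365 = $34,926.9863
1999-09-16 to 1999-12-31: 107 days at 4.3% → $2,297,000 × 4.3% × 107/365 = $28,954.7863
Total = $108,286.2438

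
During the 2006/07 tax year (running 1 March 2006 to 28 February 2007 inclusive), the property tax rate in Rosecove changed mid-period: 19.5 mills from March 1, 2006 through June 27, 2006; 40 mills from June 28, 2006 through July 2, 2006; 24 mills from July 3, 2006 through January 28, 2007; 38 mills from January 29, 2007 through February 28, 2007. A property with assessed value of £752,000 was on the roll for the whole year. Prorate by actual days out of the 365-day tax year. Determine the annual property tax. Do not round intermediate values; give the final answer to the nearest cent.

£18,003.70

March 1 – June 27, 2006: 119 days at 19.5 mills → £752,000 × 1.95% × 119/365 = £4,780.8658
June 28 – July 2, 2006: 5 days at 40 mills → £752,000 × 4% × 5/365 = £412.0548
July 3, 2006 – January 28, 2007: 210 days at 24 mills → £752,000 × 2.4% × 210/365 = £10,383.7808
January 29 – February 28, 2007: 31 days at 38 mills → £752,000 × 3.8% × 31/365 = £2,427.0027
Total = £18,003.7041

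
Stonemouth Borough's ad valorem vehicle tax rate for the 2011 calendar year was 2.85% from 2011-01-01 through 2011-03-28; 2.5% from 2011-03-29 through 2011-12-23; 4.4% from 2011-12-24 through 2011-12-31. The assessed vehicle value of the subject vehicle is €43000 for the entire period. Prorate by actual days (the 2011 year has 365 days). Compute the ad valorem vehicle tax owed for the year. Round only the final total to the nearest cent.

2011-01-01 to 2011-03-28: 87 days at 2.85% → €43000 × 2.85% × 87/365 = €292.1055
2011-03-29 to 2011-12-23: 270 days at 2.5% → €43000 × 2.5% × 270/365 = €795.2055
2011-12-24 to 2011-12-31: 8 days at 4.4% → €43000 × 4.4% × 8/365 = €41.4685
Total = €1128.7795

€1128.78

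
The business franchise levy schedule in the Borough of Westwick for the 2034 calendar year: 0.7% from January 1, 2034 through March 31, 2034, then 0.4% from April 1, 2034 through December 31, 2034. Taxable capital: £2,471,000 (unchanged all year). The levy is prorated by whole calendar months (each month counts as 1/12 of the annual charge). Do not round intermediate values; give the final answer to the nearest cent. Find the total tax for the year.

£11,737.25

January 1 – March 31, 2034: 3 months at 0.7% → £2,471,000 × 0.7% × 3/12 = £4,324.2500
April 1 – December 31, 2034: 9 months at 0.4% → £2,471,000 × 0.4% × 9/12 = £7,413.0000
Total = £11,737.2500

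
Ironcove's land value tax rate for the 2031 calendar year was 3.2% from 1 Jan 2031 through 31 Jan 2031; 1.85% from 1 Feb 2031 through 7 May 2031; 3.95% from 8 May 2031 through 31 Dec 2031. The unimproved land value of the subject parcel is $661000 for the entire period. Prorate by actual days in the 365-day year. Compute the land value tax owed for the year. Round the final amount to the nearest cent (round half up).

1 Jan – 31 Jan 2031: 31 days at 3.2% → $661000 × 3.2% × 31/365 = $1796.4712
1 Feb – 7 May 2031: 96 days at 1.85% → $661000 × 1.85% × 96/365 = $3216.2630
8 May – 31 Dec 2031: 238 days at 3.95% → $661000 × 3.95% × 238/365 = $17024.8247
Total = $22037.5589

$22037.56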